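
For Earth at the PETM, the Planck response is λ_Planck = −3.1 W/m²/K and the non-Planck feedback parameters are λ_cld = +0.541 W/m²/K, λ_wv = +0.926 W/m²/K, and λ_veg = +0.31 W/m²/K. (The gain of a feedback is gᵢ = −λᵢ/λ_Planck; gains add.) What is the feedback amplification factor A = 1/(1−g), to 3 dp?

Convert to gains: g_cld = 0.541/3.1 = 0.1745; g_wv = 0.926/3.1 = 0.2987; g_veg = 0.31/3.1 = 0.1.
Total gain g = 0.5732.
A = 1/(1 − 0.5732) = 2.343.

2.343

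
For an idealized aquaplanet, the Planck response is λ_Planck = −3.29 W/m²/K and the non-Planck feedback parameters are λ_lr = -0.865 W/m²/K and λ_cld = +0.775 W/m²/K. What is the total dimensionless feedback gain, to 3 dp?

Convert to gains: g_lr = -0.865/3.29 = -0.2629; g_cld = 0.775/3.29 = 0.2356.
Total gain g = -0.0273.

-0.027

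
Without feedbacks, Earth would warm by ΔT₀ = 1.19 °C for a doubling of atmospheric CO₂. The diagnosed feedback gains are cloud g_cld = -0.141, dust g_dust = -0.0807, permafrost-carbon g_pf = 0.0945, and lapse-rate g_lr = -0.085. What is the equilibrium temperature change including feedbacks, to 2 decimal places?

Total gain g = -0.141 − 0.0807 + 0.0945 − 0.085 = -0.2122.
Amplification A = 1/(1 + 0.2122) = 0.8249.
ΔT = 1.19 × 0.8249 = 0.98 °C.

0.98 °C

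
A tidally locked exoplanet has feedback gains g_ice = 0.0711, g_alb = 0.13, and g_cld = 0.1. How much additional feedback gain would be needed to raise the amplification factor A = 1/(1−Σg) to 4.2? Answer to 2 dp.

0.46

Current total gain = 0.3011.
Target gain for A = 4.2: g* = 1 − 1/4.2 = 0.7619.
Additional gain needed = 0.7619 − 0.3011 = 0.46.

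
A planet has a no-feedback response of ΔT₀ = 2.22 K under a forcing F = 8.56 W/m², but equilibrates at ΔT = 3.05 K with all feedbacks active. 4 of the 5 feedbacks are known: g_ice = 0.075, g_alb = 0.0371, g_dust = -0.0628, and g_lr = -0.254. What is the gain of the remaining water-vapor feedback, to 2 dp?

Amplification A = ΔT/ΔT₀ = 3.05/2.22 = 1.374.
Total gain g = 1 − 1/A = 1 − 1/1.374 = 0.2722.
Known gains sum to 0.075 + 0.0371 − 0.0628 − 0.254 = -0.2047.
g_wv = 0.2722 + 0.2047 = 0.48.

0.48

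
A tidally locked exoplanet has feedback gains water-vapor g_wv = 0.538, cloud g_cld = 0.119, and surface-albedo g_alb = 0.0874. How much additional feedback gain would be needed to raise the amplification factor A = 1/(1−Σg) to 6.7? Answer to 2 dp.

Current total gain = 0.7444.
Target gain for A = 6.7: g* = 1 − 1/6.7 = 0.8507.
Additional gain needed = 0.8507 − 0.7444 = 0.11.

0.11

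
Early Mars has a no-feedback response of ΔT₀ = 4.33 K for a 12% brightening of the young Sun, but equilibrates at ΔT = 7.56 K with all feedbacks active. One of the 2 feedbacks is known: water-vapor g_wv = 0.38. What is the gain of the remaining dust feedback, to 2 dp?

0.05

Amplification A = ΔT/ΔT₀ = 7.56/4.33 = 1.746.
Total gain g = 1 − 1/A = 1 − 1/1.746 = 0.4273.
The known gain is 0.38.
g_dust = 0.4273 − 0.38 = 0.05.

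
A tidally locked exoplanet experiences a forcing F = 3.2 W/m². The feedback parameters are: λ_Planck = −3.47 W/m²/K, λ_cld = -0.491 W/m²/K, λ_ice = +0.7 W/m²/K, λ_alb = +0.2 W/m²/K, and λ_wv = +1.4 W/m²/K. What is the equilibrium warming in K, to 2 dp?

1.93 K

Net feedback parameter λ = (−3.47) + (-0.491) + (+0.7) + (+0.2) + (+1.4) = -1.661 W/m²/K.
ΔT = −F/λ = −3.2/(-1.661) = 1.93 K.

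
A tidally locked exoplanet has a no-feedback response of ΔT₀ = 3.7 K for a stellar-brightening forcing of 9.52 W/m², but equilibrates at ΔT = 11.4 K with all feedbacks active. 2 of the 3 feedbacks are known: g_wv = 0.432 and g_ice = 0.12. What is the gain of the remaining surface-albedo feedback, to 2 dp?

0.12

Amplification A = ΔT/ΔT₀ = 11.4/3.7 = 3.081.
Total gain g = 1 − 1/A = 1 − 1/3.081 = 0.6754.
Known gains sum to 0.432 + 0.12 = 0.552.
g_alb = 0.6754 − 0.552 = 0.12.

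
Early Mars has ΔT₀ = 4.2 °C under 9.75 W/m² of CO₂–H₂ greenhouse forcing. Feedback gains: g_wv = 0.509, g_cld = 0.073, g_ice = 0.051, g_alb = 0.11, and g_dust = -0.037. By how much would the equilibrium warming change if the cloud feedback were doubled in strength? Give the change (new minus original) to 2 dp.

Original: g = 0.706, ΔT = 4.2/(1−0.706) = 14.2857 °C.
With doubled cloud: g' = 0.779, ΔT' = 4.2/(1−0.779) = 19.0045 °C.
Change = 19.0045 − 14.2857 = 4.72 °C.

4.72 °C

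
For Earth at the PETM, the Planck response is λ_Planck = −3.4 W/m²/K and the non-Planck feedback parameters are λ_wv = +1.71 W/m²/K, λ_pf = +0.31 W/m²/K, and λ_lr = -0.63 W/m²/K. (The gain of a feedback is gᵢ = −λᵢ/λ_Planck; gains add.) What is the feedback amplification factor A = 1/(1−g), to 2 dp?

Convert to gains: g_wv = 1.71/3.4 = 0.5029; g_pf = 0.31/3.4 = 0.09118; g_lr = -0.63/3.4 = -0.1853.
Total gain g = 0.40878.
A = 1/(1 − 0.40878) = 1.69.

1.69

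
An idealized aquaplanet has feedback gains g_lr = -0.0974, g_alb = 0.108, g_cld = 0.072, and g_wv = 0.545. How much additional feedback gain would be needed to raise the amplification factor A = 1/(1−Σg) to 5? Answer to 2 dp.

Current total gain = 0.6276.
Target gain for A = 5: g* = 1 − 1/5 = 0.8.
Additional gain needed = 0.8 − 0.6276 = 0.17.

0.17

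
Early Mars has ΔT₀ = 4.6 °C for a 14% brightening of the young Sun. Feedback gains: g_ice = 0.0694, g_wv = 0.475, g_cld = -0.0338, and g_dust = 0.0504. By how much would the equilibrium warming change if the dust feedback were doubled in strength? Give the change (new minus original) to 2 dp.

1.36 °C

Original: g = 0.561, ΔT = 4.6/(1−0.561) = 10.4784 °C.
With doubled dust: g' = 0.6114, ΔT' = 4.6/(1−0.6114) = 11.8374 °C.
Change = 11.8374 − 10.4784 = 1.36 °C.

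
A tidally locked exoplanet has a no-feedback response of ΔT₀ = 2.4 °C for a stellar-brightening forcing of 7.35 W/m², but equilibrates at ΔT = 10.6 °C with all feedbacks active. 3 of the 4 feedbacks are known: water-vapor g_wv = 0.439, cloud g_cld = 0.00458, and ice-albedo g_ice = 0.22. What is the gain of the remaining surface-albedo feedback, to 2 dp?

0.11

Amplification A = ΔT/ΔT₀ = 10.6/2.4 = 4.417.
Total gain g = 1 − 1/A = 1 − 1/4.417 = 0.7736.
Known gains sum to 0.439 + 0.00458 + 0.22 = 0.66358.
g_alb = 0.7736 − 0.66358 = 0.11.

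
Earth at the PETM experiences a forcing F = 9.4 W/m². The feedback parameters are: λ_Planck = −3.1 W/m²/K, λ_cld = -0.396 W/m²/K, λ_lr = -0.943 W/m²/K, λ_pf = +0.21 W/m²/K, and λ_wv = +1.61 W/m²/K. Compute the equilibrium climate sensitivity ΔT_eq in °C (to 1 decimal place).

3.6 °C

Net feedback parameter λ = (−3.1) + (-0.396) + (-0.943) + (+0.21) + (+1.61) = -2.619 W/m²/K.
ΔT = −F/λ = −9.4/(-2.619) = 3.6 °C.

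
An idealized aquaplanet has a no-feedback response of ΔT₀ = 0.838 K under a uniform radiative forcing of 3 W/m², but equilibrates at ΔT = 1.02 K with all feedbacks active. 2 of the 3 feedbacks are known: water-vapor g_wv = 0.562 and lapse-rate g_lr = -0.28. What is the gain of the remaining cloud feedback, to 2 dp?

-0.10

Amplification A = ΔT/ΔT₀ = 1.02/0.838 = 1.217.
Total gain g = 1 − 1/A = 1 − 1/1.217 = 0.1783.
Known gains sum to 0.562 − 0.28 = 0.282.
g_cld = 0.1783 − 0.282 = -0.10.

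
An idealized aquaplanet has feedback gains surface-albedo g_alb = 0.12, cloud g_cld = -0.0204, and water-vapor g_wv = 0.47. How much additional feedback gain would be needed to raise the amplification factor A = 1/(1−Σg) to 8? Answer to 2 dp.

Current total gain = 0.5696.
Target gain for A = 8: g* = 1 − 1/8 = 0.875.
Additional gain needed = 0.875 − 0.5696 = 0.31.

0.31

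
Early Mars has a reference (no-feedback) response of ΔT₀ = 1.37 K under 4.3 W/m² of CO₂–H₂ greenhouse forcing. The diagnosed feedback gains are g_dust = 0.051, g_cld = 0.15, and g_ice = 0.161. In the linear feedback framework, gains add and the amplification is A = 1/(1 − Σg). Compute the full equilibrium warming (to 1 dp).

2.1 K

Total gain g = 0.051 + 0.15 + 0.161 = 0.362.
Amplification A = 1/(1 − 0.362) = 1.567.
ΔT = 1.37 × 1.567 = 2.1 K.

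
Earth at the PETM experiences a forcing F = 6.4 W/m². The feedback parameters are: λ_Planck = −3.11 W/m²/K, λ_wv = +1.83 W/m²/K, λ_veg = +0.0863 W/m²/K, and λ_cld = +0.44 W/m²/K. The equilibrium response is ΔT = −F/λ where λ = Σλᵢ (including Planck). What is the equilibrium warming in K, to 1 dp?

Net feedback parameter λ = (−3.11) + (+1.83) + (+0.0863) + (+0.44) = -0.7537 W/m²/K.
ΔT = −F/λ = −6.4/(-0.7537) = 8.5 K.

8.5 K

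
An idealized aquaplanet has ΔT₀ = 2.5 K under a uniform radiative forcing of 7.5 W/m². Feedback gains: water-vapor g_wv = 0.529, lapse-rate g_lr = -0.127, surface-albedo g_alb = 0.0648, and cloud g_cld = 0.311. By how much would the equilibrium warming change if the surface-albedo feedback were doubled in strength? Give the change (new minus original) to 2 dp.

Original: g = 0.7778, ΔT = 2.5/(1−0.7778) = 11.2511 K.
With doubled surface-albedo: g' = 0.8426, ΔT' = 2.5/(1−0.8426) = 15.8831 K.
Change = 15.8831 − 11.2511 = 4.63 K.

4.63 K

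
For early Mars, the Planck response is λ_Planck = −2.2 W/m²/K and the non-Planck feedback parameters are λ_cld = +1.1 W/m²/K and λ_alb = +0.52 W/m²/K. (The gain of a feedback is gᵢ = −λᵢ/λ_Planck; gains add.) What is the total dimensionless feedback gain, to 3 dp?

Convert to gains: g_cld = 1.1/2.2 = 0.5; g_alb = 0.52/2.2 = 0.2364.
Total gain g = 0.7364.

0.736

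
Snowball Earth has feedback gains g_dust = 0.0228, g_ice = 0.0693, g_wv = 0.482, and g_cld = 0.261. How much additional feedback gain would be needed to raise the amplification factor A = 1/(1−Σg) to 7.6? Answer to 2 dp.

0.03

Current total gain = 0.8351.
Target gain for A = 7.6: g* = 1 − 1/7.6 = 0.8684.
Additional gain needed = 0.8684 − 0.8351 = 0.03.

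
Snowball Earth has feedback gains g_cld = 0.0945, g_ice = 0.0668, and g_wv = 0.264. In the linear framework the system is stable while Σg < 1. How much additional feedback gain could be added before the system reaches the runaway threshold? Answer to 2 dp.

0.57

Current total gain = 0.0945 + 0.0668 + 0.264 = 0.4253.
Margin to runaway = 1 − 0.4253 = 0.57.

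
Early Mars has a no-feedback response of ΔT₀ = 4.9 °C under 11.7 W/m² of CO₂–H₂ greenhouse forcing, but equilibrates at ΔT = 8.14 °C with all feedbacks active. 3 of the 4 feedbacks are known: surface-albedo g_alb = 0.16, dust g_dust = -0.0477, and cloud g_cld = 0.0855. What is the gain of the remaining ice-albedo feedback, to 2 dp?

Amplification A = ΔT/ΔT₀ = 8.14/4.9 = 1.661.
Total gain g = 1 − 1/A = 1 − 1/1.661 = 0.398.
Known gains sum to 0.16 − 0.0477 + 0.0855 = 0.1978.
g_ice = 0.398 − 0.1978 = 0.20.

0.20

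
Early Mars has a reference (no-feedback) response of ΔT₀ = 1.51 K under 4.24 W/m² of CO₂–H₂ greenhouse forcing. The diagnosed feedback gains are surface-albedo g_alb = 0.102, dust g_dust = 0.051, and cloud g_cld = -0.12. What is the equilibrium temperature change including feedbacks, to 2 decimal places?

Total gain g = 0.102 + 0.051 − 0.12 = 0.033.
Amplification A = 1/(1 − 0.033) = 1.034.
ΔT = 1.51 × 1.034 = 1.56 K.

1.56 K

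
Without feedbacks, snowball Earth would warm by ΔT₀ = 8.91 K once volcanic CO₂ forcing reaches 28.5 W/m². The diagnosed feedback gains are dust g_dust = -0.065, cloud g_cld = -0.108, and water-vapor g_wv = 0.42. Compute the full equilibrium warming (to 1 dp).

11.8 K

Total gain g = -0.065 − 0.108 + 0.42 = 0.247.
Amplification A = 1/(1 − 0.247) = 1.328.
ΔT = 8.91 × 1.328 = 11.8 K.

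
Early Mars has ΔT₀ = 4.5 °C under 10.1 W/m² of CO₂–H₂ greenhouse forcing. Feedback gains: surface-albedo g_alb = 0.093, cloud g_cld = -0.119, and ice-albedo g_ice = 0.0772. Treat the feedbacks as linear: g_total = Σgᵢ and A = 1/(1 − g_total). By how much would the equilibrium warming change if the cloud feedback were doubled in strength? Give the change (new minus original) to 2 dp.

Original: g = 0.0512, ΔT = 4.5/(1−0.0512) = 4.7428 °C.
With doubled cloud: g' = -0.0678, ΔT' = 4.5/(1+0.0678) = 4.2143 °C.
Change = 4.2143 − 4.7428 = -0.53 °C.

-0.53 °C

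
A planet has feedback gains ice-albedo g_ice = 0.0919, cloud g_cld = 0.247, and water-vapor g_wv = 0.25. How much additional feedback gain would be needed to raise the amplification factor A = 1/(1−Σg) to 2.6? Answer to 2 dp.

0.03

Current total gain = 0.5889.
Target gain for A = 2.6: g* = 1 − 1/2.6 = 0.6154.
Additional gain needed = 0.6154 − 0.5889 = 0.03.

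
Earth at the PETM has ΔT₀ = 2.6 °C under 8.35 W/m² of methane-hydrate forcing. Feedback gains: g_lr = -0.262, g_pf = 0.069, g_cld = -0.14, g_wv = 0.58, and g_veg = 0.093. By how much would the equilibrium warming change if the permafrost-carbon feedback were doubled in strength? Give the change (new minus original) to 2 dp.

Original: g = 0.34, ΔT = 2.6/(1−0.34) = 3.9394 °C.
With doubled permafrost-carbon: g' = 0.409, ΔT' = 2.6/(1−0.409) = 4.3993 °C.
Change = 4.3993 − 3.9394 = 0.46 °C.

0.46 °C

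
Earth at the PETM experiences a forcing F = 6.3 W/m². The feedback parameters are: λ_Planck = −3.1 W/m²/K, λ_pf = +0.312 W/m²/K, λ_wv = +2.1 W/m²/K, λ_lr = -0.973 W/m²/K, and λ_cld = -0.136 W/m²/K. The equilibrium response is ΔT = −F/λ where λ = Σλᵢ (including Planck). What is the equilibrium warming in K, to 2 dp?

3.51 K

Net feedback parameter λ = (−3.1) + (+0.312) + (+2.1) + (-0.973) + (-0.136) = -1.797 W/m²/K.
ΔT = −F/λ = −6.3/(-1.797) = 3.51 K.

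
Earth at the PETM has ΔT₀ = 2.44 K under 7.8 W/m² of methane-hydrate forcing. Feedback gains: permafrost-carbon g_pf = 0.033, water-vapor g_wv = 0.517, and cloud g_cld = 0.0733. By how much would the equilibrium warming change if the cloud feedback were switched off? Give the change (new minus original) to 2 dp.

Original: g = 0.6233, ΔT = 2.44/(1−0.6233) = 6.4773 K.
Without cloud: g' = 0.55, ΔT' = 2.44/(1−0.55) = 5.4222 K.
Change = 5.4222 − 6.4773 = -1.06 K.

-1.06 K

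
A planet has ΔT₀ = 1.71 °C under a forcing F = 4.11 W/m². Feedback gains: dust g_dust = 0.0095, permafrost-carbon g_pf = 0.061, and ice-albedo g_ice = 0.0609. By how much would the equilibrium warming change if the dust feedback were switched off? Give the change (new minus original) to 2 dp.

-0.02 °C

Original: g = 0.1314, ΔT = 1.71/(1−0.1314) = 1.9687 °C.
Without dust: g' = 0.1219, ΔT' = 1.71/(1−0.1219) = 1.9474 °C.
Change = 1.9474 − 1.9687 = -0.02 °C.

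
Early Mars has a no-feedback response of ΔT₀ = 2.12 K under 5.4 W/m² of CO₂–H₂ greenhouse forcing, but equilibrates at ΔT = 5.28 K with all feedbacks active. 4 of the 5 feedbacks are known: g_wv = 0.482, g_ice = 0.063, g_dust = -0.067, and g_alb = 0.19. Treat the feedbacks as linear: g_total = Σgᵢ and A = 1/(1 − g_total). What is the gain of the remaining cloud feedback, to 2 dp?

-0.07

Amplification A = ΔT/ΔT₀ = 5.28/2.12 = 2.491.
Total gain g = 1 − 1/A = 1 − 1/2.491 = 0.5986.
Known gains sum to 0.482 + 0.063 − 0.067 + 0.19 = 0.668.
g_cld = 0.5986 − 0.668 = -0.07.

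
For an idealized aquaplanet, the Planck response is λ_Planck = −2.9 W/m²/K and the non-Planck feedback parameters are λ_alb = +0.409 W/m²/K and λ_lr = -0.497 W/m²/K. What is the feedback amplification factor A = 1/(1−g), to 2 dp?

Convert to gains: g_alb = 0.409/2.9 = 0.141; g_lr = -0.497/2.9 = -0.1714.
Total gain g = -0.0304.
A = 1/(1 + 0.0304) = 0.97.

0.97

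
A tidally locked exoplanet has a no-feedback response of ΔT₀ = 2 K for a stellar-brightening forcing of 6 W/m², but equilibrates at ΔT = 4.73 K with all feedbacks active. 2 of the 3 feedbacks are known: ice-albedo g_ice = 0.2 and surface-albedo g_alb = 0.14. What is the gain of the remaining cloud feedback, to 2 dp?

Amplification A = ΔT/ΔT₀ = 4.73/2 = 2.365.
Total gain g = 1 − 1/A = 1 − 1/2.365 = 0.5772.
Known gains sum to 0.2 + 0.14 = 0.34.
g_cld = 0.5772 − 0.34 = 0.24.

0.24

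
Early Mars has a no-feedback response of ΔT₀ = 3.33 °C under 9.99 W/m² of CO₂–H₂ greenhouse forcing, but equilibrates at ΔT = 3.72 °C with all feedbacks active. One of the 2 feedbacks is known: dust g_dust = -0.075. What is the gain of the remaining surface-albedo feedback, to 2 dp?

0.18

Amplification A = ΔT/ΔT₀ = 3.72/3.33 = 1.117.
Total gain g = 1 − 1/A = 1 − 1/1.117 = 0.1047.
The known gain is -0.075.
g_alb = 0.1047 + 0.075 = 0.18.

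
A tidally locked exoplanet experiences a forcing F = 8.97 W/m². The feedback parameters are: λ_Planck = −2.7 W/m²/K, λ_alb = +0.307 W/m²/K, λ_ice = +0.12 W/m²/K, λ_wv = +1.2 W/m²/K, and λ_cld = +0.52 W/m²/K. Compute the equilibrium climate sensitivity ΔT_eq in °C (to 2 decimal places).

16.22 °C

Net feedback parameter λ = (−2.7) + (+0.307) + (+0.12) + (+1.2) + (+0.52) = -0.553 W/m²/K.
ΔT = −F/λ = −8.97/(-0.553) = 16.22 °C.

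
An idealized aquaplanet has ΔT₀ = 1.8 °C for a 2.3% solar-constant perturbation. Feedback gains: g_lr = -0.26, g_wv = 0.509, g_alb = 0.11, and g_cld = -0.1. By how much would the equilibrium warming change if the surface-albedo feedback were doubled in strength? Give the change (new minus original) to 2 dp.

0.42 °C

Original: g = 0.259, ΔT = 1.8/(1−0.259) = 2.4291 °C.
With doubled surface-albedo: g' = 0.369, ΔT' = 1.8/(1−0.369) = 2.8526 °C.
Change = 2.8526 − 2.4291 = 0.42 °C.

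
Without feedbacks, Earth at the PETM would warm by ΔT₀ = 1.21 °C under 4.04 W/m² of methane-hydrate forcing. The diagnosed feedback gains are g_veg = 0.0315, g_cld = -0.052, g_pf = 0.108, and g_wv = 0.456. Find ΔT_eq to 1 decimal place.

2.7 °C

Total gain g = 0.0315 − 0.052 + 0.108 + 0.456 = 0.5435.
Amplification A = 1/(1 − 0.5435) = 2.191.
ΔT = 1.21 × 2.191 = 2.7 °C.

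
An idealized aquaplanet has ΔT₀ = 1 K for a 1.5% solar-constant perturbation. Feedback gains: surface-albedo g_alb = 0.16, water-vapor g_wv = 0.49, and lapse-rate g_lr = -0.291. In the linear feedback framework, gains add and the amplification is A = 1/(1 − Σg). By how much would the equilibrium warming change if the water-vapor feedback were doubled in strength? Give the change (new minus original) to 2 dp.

5.06 K

Original: g = 0.359, ΔT = 1/(1−0.359) = 1.5601 K.
With doubled water-vapor: g' = 0.849, ΔT' = 1/(1−0.849) = 6.6225 K.
Change = 6.6225 − 1.5601 = 5.06 K.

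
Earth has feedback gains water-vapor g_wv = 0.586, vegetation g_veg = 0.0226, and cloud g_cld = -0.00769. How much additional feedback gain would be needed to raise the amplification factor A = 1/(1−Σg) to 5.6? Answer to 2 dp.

0.22

Current total gain = 0.60091.
Target gain for A = 5.6: g* = 1 − 1/5.6 = 0.8214.
Additional gain needed = 0.8214 − 0.60091 = 0.22.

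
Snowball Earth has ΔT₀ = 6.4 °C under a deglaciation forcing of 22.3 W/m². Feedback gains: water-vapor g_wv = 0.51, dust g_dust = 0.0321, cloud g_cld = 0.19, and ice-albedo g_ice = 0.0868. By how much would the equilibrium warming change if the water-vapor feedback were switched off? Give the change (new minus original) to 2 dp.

-26.08 °C

Original: g = 0.8189, ΔT = 6.4/(1−0.8189) = 35.3396 °C.
Without water-vapor: g' = 0.3089, ΔT' = 6.4/(1−0.3089) = 9.2606 °C.
Change = 9.2606 − 35.3396 = -26.08 °C.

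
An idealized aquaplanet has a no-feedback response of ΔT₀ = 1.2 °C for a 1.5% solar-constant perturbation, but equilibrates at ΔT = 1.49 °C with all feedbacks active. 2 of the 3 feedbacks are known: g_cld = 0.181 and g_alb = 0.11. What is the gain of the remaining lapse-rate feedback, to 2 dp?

-0.10

Amplification A = ΔT/ΔT₀ = 1.49/1.2 = 1.242.
Total gain g = 1 − 1/A = 1 − 1/1.242 = 0.1948.
Known gains sum to 0.181 + 0.11 = 0.291.
g_lr = 0.1948 − 0.291 = -0.10.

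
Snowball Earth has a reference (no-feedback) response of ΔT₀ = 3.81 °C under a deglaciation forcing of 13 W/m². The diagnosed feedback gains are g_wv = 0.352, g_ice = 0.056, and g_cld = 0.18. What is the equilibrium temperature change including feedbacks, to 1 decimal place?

Total gain g = 0.352 + 0.056 + 0.18 = 0.588.
Amplification A = 1/(1 − 0.588) = 2.427.
ΔT = 3.81 × 2.427 = 9.2 °C.

9.2 °C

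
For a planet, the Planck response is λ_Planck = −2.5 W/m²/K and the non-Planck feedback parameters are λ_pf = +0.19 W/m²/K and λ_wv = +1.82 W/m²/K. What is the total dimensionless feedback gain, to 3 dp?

0.804

Convert to gains: g_pf = 0.19/2.5 = 0.076; g_wv = 1.82/2.5 = 0.728.
Total gain g = 0.804.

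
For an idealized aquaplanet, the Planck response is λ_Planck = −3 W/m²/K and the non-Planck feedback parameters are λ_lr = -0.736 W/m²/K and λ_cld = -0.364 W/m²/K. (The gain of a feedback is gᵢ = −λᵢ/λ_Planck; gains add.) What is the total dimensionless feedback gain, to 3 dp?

-0.367

Convert to gains: g_lr = -0.736/3 = -0.2453; g_cld = -0.364/3 = -0.1213.
Total gain g = -0.3666.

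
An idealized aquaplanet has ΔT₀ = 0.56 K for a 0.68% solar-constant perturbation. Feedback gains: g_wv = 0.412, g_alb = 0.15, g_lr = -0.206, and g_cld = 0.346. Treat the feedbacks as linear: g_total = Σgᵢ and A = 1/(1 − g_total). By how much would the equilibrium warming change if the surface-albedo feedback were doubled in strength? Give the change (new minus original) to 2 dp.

1.90 K

Original: g = 0.702, ΔT = 0.56/(1−0.702) = 1.8792 K.
With doubled surface-albedo: g' = 0.852, ΔT' = 0.56/(1−0.852) = 3.7838 K.
Change = 3.7838 − 1.8792 = 1.90 K.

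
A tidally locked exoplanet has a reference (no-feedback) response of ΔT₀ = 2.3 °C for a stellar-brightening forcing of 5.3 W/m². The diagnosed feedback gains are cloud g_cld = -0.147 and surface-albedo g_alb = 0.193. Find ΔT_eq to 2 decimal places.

2.41 °C

Total gain g = -0.147 + 0.193 = 0.046.
Amplification A = 1/(1 − 0.046) = 1.048.
ΔT = 2.3 × 1.048 = 2.41 °C.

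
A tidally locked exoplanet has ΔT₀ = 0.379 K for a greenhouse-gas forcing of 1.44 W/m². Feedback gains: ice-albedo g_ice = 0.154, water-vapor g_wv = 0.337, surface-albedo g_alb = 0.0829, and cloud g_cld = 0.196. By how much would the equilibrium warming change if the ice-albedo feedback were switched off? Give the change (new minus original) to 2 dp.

-0.66 K

Original: g = 0.7699, ΔT = 0.379/(1−0.7699) = 1.6471 K.
Without ice-albedo: g' = 0.6159, ΔT' = 0.379/(1−0.6159) = 0.9867 K.
Change = 0.9867 − 1.6471 = -0.66 K.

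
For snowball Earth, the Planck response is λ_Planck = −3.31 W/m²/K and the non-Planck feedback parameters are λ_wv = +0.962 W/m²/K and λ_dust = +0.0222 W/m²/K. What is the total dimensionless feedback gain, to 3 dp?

0.297

Convert to gains: g_wv = 0.962/3.31 = 0.2906; g_dust = 0.0222/3.31 = 0.006707.
Total gain g = 0.297307.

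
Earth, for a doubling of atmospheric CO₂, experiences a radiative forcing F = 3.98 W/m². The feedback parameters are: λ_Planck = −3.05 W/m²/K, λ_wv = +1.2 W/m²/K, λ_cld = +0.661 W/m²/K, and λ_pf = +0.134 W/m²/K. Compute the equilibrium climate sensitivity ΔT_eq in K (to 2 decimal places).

Net feedback parameter λ = (−3.05) + (+1.2) + (+0.661) + (+0.134) = -1.055 W/m²/K.
ΔT = −F/λ = −3.98/(-1.055) = 3.77 K.

3.77 K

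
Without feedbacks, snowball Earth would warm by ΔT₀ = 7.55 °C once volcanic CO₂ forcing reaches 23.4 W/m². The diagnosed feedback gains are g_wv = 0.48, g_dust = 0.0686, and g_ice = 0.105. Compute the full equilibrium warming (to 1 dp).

21.8 °C

Total gain g = 0.48 + 0.0686 + 0.105 = 0.6536.
Amplification A = 1/(1 − 0.6536) = 2.887.
ΔT = 7.55 × 2.887 = 21.8 °C.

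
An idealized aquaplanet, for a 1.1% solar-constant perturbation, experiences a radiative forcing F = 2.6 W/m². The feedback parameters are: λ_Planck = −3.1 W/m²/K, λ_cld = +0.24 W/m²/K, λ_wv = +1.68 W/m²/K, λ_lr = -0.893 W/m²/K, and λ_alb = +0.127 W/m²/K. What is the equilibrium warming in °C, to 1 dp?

1.3 °C

Net feedback parameter λ = (−3.1) + (+0.24) + (+1.68) + (-0.893) + (+0.127) = -1.946 W/m²/K.
ΔT = −F/λ = −2.6/(-1.946) = 1.3 °C.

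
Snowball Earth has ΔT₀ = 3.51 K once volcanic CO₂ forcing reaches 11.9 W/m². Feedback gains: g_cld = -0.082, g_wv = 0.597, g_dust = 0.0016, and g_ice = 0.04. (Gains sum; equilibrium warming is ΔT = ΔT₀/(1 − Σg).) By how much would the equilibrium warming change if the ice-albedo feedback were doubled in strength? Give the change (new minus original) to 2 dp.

Original: g = 0.5566, ΔT = 3.51/(1−0.5566) = 7.9161 K.
With doubled ice-albedo: g' = 0.5966, ΔT' = 3.51/(1−0.5966) = 8.7010 K.
Change = 8.7010 − 7.9161 = 0.78 K.

0.78 K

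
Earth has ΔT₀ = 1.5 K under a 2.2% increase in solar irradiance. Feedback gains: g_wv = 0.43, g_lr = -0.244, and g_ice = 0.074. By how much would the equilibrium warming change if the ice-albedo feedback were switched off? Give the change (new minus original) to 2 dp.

-0.18 K

Original: g = 0.26, ΔT = 1.5/(1−0.26) = 2.0270 K.
Without ice-albedo: g' = 0.186, ΔT' = 1.5/(1−0.186) = 1.8428 K.
Change = 1.8428 − 2.0270 = -0.18 K.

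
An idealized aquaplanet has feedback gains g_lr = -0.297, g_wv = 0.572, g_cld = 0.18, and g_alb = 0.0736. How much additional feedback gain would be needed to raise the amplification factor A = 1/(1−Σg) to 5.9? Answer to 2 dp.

Current total gain = 0.5286.
Target gain for A = 5.9: g* = 1 − 1/5.9 = 0.8305.
Additional gain needed = 0.8305 − 0.5286 = 0.30.

0.30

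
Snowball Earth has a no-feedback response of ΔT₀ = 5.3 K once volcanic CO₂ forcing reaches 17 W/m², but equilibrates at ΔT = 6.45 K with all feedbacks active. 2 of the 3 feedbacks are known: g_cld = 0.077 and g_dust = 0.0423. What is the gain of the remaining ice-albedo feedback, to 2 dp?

0.06

Amplification A = ΔT/ΔT₀ = 6.45/5.3 = 1.217.
Total gain g = 1 − 1/A = 1 − 1/1.217 = 0.1783.
Known gains sum to 0.077 + 0.0423 = 0.1193.
g_ice = 0.1783 − 0.1193 = 0.06.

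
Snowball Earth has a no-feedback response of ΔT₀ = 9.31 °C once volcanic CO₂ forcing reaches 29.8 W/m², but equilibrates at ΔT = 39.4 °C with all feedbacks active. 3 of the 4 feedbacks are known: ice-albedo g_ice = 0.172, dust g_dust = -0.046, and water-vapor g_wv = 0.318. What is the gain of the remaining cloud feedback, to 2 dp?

0.32

Amplification A = ΔT/ΔT₀ = 39.4/9.31 = 4.232.
Total gain g = 1 − 1/A = 1 − 1/4.232 = 0.7637.
Known gains sum to 0.172 − 0.046 + 0.318 = 0.444.
g_cld = 0.7637 − 0.444 = 0.32.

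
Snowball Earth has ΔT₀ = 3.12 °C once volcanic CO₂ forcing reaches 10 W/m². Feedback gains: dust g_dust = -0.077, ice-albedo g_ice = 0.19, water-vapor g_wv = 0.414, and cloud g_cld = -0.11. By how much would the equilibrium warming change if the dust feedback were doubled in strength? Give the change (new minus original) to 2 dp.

Original: g = 0.417, ΔT = 3.12/(1−0.417) = 5.3516 °C.
With doubled dust: g' = 0.34, ΔT' = 3.12/(1−0.34) = 4.7273 °C.
Change = 4.7273 − 5.3516 = -0.62 °C.

-0.62 °C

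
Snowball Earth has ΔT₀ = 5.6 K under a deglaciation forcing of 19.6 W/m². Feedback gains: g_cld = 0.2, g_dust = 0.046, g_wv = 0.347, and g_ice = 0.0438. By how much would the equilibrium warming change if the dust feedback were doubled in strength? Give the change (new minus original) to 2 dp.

Original: g = 0.6368, ΔT = 5.6/(1−0.6368) = 15.4185 K.
With doubled dust: g' = 0.6828, ΔT' = 5.6/(1−0.6828) = 17.6545 K.
Change = 17.6545 − 15.4185 = 2.24 K.

2.24 K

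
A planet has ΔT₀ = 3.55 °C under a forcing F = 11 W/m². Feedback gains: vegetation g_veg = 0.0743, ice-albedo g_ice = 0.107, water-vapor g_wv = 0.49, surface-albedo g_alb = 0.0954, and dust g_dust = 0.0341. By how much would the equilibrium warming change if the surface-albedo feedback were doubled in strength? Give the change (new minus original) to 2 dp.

16.38 °C

Original: g = 0.8008, ΔT = 3.55/(1−0.8008) = 17.8213 °C.
With doubled surface-albedo: g' = 0.8962, ΔT' = 3.55/(1−0.8962) = 34.2004 °C.
Change = 34.2004 − 17.8213 = 16.38 °C.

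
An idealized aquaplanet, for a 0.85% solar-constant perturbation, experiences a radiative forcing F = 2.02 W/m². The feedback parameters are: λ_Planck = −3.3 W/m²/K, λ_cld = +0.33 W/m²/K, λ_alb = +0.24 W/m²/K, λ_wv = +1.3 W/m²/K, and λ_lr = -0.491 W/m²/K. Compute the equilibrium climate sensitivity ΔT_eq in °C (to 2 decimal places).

1.05 °C

Net feedback parameter λ = (−3.3) + (+0.33) + (+0.24) + (+1.3) + (-0.491) = -1.921 W/m²/K.
ΔT = −F/λ = −2.02/(-1.921) = 1.05 °C.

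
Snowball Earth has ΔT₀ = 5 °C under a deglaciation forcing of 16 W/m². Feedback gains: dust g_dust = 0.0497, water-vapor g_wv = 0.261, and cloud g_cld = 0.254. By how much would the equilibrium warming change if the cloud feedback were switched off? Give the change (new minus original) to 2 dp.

-4.23 °C

Original: g = 0.5647, ΔT = 5/(1−0.5647) = 11.4863 °C.
Without cloud: g' = 0.3107, ΔT' = 5/(1−0.3107) = 7.2537 °C.
Change = 7.2537 − 11.4863 = -4.23 °C.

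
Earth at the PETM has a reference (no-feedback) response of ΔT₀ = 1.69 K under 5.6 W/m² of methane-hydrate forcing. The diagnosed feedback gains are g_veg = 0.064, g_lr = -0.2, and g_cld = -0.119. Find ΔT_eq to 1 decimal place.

1.3 K

Total gain g = 0.064 − 0.2 − 0.119 = -0.255.
Amplification A = 1/(1 + 0.255) = 0.7968.
ΔT = 1.69 × 0.7968 = 1.3 K.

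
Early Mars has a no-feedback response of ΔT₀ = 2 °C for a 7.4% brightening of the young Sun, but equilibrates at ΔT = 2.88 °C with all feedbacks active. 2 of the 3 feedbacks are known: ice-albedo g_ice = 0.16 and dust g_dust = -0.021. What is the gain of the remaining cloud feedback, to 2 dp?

0.17

Amplification A = ΔT/ΔT₀ = 2.88/2 = 1.44.
Total gain g = 1 − 1/A = 1 − 1/1.44 = 0.3056.
Known gains sum to 0.16 − 0.021 = 0.139.
g_cld = 0.3056 − 0.139 = 0.17.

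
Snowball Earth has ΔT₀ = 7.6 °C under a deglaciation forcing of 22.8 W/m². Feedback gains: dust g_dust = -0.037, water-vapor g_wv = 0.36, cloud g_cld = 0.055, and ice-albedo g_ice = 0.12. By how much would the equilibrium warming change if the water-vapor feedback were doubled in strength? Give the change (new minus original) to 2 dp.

38.38 °C

Original: g = 0.498, ΔT = 7.6/(1−0.498) = 15.1394 °C.
With doubled water-vapor: g' = 0.858, ΔT' = 7.6/(1−0.858) = 53.5211 °C.
Change = 53.5211 − 15.1394 = 38.38 °C.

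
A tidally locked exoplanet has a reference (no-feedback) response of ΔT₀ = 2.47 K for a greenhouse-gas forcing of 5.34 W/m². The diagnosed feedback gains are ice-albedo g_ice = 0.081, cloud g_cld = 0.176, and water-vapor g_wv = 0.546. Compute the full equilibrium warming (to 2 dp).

12.54 K

Total gain g = 0.081 + 0.176 + 0.546 = 0.803.
Amplification A = 1/(1 − 0.803) = 5.076.
ΔT = 2.47 × 5.076 = 12.54 K.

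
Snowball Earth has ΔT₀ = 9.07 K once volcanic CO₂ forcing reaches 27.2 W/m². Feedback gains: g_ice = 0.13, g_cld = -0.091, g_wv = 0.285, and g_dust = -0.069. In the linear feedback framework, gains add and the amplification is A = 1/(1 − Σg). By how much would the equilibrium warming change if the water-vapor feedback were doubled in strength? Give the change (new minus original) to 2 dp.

Original: g = 0.255, ΔT = 9.07/(1−0.255) = 12.1745 K.
With doubled water-vapor: g' = 0.54, ΔT' = 9.07/(1−0.54) = 19.7174 K.
Change = 19.7174 − 12.1745 = 7.54 K.

7.54 K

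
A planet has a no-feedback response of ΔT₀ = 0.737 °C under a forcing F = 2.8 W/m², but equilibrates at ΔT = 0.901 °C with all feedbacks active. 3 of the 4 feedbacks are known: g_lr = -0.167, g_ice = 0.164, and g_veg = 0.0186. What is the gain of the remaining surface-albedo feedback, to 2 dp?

Amplification A = ΔT/ΔT₀ = 0.901/0.737 = 1.223.
Total gain g = 1 − 1/A = 1 − 1/1.223 = 0.1823.
Known gains sum to -0.167 + 0.164 + 0.0186 = 0.0156.
g_alb = 0.1823 − 0.0156 = 0.17.

0.17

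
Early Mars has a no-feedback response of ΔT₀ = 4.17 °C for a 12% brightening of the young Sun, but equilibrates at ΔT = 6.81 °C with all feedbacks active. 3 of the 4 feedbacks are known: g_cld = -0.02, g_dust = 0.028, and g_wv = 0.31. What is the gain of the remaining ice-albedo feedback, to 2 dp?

0.07

Amplification A = ΔT/ΔT₀ = 6.81/4.17 = 1.633.
Total gain g = 1 − 1/A = 1 − 1/1.633 = 0.3876.
Known gains sum to -0.02 + 0.028 + 0.31 = 0.318.
g_ice = 0.3876 − 0.318 = 0.07.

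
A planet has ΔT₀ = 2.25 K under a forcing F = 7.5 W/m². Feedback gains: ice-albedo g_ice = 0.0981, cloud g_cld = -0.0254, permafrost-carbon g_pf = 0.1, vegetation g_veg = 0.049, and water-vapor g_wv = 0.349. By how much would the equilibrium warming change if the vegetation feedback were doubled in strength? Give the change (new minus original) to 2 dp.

0.68 K

Original: g = 0.5707, ΔT = 2.25/(1−0.5707) = 5.2411 K.
With doubled vegetation: g' = 0.6197, ΔT' = 2.25/(1−0.6197) = 5.9164 K.
Change = 5.9164 − 5.2411 = 0.68 K.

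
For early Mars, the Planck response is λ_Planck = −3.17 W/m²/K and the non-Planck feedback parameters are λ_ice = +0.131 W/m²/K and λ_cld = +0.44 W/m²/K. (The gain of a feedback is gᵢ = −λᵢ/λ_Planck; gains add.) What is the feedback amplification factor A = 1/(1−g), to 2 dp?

Convert to gains: g_ice = 0.131/3.17 = 0.04132; g_cld = 0.44/3.17 = 0.1388.
Total gain g = 0.18012.
A = 1/(1 − 0.18012) = 1.22.

1.22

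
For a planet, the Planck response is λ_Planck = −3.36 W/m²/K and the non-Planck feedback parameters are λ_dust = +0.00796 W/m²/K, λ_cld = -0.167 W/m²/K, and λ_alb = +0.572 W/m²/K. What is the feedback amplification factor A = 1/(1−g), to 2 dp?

Convert to gains: g_dust = 0.00796/3.36 = 0.002369; g_cld = -0.167/3.36 = -0.0497; g_alb = 0.572/3.36 = 0.1702.
Total gain g = 0.122869.
A = 1/(1 − 0.122869) = 1.14.

1.14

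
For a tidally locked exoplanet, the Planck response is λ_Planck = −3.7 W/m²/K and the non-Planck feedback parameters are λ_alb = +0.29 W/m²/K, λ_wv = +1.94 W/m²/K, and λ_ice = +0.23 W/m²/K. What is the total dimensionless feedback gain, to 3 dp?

Convert to gains: g_alb = 0.29/3.7 = 0.07838; g_wv = 1.94/3.7 = 0.5243; g_ice = 0.23/3.7 = 0.06216.
Total gain g = 0.66484.

0.665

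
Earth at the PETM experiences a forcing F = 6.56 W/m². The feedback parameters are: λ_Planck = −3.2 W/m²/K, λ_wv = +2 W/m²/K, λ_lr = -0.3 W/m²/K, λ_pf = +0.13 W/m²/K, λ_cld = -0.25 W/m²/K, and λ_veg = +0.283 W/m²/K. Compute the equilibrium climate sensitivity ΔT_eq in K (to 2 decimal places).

4.91 K

Net feedback parameter λ = (−3.2) + (+2) + (-0.3) + (+0.13) + (-0.25) + (+0.283) = -1.337 W/m²/K.
ΔT = −F/λ = −6.56/(-1.337) = 4.91 K.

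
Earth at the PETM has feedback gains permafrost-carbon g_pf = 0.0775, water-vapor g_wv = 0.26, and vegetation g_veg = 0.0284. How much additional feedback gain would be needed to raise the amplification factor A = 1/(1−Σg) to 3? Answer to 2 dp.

Current total gain = 0.3659.
Target gain for A = 3: g* = 1 − 1/3 = 0.6667.
Additional gain needed = 0.6667 − 0.3659 = 0.30.

0.30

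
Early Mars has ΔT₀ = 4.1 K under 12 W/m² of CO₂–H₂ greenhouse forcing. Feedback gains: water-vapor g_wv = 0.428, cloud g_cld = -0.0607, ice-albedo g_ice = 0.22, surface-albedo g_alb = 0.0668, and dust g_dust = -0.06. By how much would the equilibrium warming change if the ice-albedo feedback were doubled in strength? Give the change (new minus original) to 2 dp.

11.95 K

Original: g = 0.5941, ΔT = 4.1/(1−0.5941) = 10.1010 K.
With doubled ice-albedo: g' = 0.8141, ΔT' = 4.1/(1−0.8141) = 22.0549 K.
Change = 22.0549 − 10.1010 = 11.95 K.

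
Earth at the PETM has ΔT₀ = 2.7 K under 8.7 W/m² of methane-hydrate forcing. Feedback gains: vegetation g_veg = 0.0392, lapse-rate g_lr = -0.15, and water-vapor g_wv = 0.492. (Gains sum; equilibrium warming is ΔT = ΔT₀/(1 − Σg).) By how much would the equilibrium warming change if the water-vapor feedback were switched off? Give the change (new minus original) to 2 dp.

Original: g = 0.3812, ΔT = 2.7/(1−0.3812) = 4.3633 K.
Without water-vapor: g' = -0.1108, ΔT' = 2.7/(1+0.1108) = 2.4307 K.
Change = 2.4307 − 4.3633 = -1.93 K.

-1.93 K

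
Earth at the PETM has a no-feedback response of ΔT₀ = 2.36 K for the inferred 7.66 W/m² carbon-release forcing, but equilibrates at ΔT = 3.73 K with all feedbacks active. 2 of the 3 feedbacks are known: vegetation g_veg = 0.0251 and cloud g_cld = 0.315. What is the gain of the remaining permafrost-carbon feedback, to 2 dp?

Amplification A = ΔT/ΔT₀ = 3.73/2.36 = 1.581.
Total gain g = 1 − 1/A = 1 − 1/1.581 = 0.3675.
Known gains sum to 0.0251 + 0.315 = 0.3401.
g_pf = 0.3675 − 0.3401 = 0.03.

0.03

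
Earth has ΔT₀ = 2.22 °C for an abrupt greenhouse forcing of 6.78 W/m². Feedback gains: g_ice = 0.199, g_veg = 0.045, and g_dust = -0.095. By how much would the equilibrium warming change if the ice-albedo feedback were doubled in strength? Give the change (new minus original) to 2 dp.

Original: g = 0.149, ΔT = 2.22/(1−0.149) = 2.6087 °C.
With doubled ice-albedo: g' = 0.348, ΔT' = 2.22/(1−0.348) = 3.4049 °C.
Change = 3.4049 − 2.6087 = 0.80 °C.

0.80 °C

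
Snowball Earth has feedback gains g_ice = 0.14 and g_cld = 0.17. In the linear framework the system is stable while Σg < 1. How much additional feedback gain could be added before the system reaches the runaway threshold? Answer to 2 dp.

0.69

Current total gain = 0.14 + 0.17 = 0.31.
Margin to runaway = 1 − 0.31 = 0.69.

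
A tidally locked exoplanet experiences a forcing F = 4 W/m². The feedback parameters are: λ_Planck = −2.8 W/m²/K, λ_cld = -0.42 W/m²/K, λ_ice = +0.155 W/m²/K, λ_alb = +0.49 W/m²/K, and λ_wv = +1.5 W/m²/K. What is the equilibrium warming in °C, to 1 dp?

Net feedback parameter λ = (−2.8) + (-0.42) + (+0.155) + (+0.49) + (+1.5) = -1.075 W/m²/K.
ΔT = −F/λ = −4/(-1.075) = 3.7 °C.

3.7 °C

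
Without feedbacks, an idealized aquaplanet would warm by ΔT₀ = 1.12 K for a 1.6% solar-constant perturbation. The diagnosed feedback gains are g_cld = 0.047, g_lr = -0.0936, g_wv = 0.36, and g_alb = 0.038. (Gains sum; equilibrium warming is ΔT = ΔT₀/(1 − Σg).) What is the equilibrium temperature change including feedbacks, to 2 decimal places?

1.73 K

Total gain g = 0.047 − 0.0936 + 0.36 + 0.038 = 0.3514.
Amplification A = 1/(1 − 0.3514) = 1.542.
ΔT = 1.12 × 1.542 = 1.73 K.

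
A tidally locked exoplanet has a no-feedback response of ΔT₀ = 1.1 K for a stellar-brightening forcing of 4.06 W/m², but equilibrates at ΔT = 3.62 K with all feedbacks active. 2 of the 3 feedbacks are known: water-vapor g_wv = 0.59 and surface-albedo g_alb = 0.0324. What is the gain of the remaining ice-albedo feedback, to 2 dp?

0.07

Amplification A = ΔT/ΔT₀ = 3.62/1.1 = 3.291.
Total gain g = 1 − 1/A = 1 − 1/3.291 = 0.6961.
Known gains sum to 0.59 + 0.0324 = 0.6224.
g_ice = 0.6961 − 0.6224 = 0.07.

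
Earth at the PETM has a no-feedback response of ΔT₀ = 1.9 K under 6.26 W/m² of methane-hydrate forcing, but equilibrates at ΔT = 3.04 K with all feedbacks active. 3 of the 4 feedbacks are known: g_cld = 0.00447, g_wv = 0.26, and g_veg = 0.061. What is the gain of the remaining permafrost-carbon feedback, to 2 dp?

0.05

Amplification A = ΔT/ΔT₀ = 3.04/1.9 = 1.6.
Total gain g = 1 − 1/A = 1 − 1/1.6 = 0.375.
Known gains sum to 0.00447 + 0.26 + 0.061 = 0.32547.
g_pf = 0.375 − 0.32547 = 0.05.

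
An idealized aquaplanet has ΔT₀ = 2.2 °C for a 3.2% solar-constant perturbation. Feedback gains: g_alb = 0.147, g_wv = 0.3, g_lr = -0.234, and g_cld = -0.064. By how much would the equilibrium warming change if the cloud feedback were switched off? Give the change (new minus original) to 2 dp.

0.21 °C

Original: g = 0.149, ΔT = 2.2/(1−0.149) = 2.5852 °C.
Without cloud: g' = 0.213, ΔT' = 2.2/(1−0.213) = 2.7954 °C.
Change = 2.7954 − 2.5852 = 0.21 °C.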